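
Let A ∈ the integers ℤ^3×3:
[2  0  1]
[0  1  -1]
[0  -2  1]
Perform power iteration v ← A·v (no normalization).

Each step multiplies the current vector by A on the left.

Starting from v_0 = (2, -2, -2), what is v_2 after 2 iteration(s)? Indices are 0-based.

v_0 = (2, -2, -2).
v_1 = A·v_0 = (2, 0, 2).
v_2 = A·v_1 = (6, -2, 2).

v_2 = (6, -2, 2)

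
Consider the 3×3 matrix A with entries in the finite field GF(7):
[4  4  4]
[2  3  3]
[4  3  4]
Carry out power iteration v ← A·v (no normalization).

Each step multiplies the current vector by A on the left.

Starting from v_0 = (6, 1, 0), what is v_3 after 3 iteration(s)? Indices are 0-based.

v_3 = (3, 4, 3)

v_0 = (6, 1, 0).
v_1 = A·v_0 = (0, 1, 6).
v_2 = A·v_1 = (0, 0, 6).
v_3 = A·v_2 = (3, 4, 3).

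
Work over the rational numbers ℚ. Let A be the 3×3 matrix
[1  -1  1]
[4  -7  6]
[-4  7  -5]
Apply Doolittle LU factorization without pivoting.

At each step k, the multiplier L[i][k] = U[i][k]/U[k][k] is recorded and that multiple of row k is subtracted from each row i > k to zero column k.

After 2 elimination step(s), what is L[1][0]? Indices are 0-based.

L[1][0] = 4

Step 1: pivot at (0,0) is 1.
  row1 ← row1 − (4)·row0  ⇒  L[1][0]=4, U row1=(0, -3, 2)
  row2 ← row2 − (-4)·row0  ⇒  L[2][0]=-4, U row2=(0, 3, -1)
Step 2: pivot at (1,1) is -3.
  row2 ← row2 − (-1)·row1  ⇒  L[2][1]=-1, U row2=(0, 0, 1)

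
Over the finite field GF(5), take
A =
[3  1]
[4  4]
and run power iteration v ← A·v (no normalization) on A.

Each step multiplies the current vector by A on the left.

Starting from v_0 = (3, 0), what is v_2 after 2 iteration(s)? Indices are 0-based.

v_0 = (3, 0).
v_1 = A·v_0 = (4, 2).
v_2 = A·v_1 = (4, 4).

v_2 = (4, 4)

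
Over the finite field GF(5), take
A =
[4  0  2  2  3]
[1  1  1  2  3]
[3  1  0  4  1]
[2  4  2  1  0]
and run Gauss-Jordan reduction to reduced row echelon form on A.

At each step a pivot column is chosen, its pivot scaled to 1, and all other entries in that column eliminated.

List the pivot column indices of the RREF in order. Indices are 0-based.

[1] R0 /= 4  ⇒  (1, 0, 3, 3, 2)
     R1 -= 1·R0  ⇒  (0, 1, 3, 4, 1)
     R2 -= 3·R0  ⇒  (0, 1, 1, 0, 0)
     R3 -= 2·R0  ⇒  (0, 4, 1, 0, 1)
[2] R1 /= 1  ⇒  (0, 1, 3, 4, 1)
     R2 -= 1·R1  ⇒  (0, 0, 3, 1, 4)
     R3 -= 4·R1  ⇒  (0, 0, 4, 4, 2)
[3] R2 /= 3  ⇒  (0, 0, 1, 2, 3)
     R0 -= 3·R2  ⇒  (1, 0, 0, 2, 3)
     R1 -= 3·R2  ⇒  (0, 1, 0, 3, 2)
     R3 -= 4·R2  ⇒  (0, 0, 0, 1, 0)
[4] R3 /= 1  ⇒  (0, 0, 0, 1, 0)
     R0 -= 2·R3  ⇒  (1, 0, 0, 0, 3)
     R1 -= 3·R3  ⇒  (0, 1, 0, 0, 2)
     R2 -= 2·R3  ⇒  (0, 0, 1, 0, 3)

pivot columns: 0, 1, 2, 3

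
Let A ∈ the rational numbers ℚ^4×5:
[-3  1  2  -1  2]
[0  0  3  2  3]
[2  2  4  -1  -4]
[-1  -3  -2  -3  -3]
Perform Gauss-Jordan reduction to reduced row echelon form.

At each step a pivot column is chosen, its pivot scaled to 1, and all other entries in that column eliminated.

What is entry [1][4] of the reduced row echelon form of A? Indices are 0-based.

pivot(0,0)=-3: scale R0 → (1, -1/3, -2/3, 1/3, -2/3)
  clear (2,0): R2 −= (2)R0 → (0, 8/3, 16/3, -5/3, -8/3)
  clear (3,0): R3 −= (-1)R0 → (0, -10/3, -8/3, -8/3, -11/3)
pivot(1,1): swap R1↔R2
pivot(1,1)=8/3: scale R1 → (0, 1, 2, -5/8, -1)
  clear (0,1): R0 −= (-1/3)R1 → (1, 0, 0, 1/8, -1)
  clear (3,1): R3 −= (-10/3)R1 → (0, 0, 4, -19/4, -7)
pivot(2,2)=3: scale R2 → (0, 0, 1, 2/3, 1)
  clear (1,2): R1 −= (2)R2 → (0, 1, 0, -47/24, -3)
  clear (3,2): R3 −= (4)R2 → (0, 0, 0, -89/12, -11)
pivot(3,3)=-89/12: scale R3 → (0, 0, 0, 1, 132/89)
  clear (0,3): R0 −= (1/8)R3 → (1, 0, 0, 0, -211/178)
  clear (1,3): R1 −= (-47/24)R3 → (0, 1, 0, 0, -17/178)
  clear (2,3): R2 −= (2/3)R3 → (0, 0, 1, 0, 1/89)

M[1][4] = -17/178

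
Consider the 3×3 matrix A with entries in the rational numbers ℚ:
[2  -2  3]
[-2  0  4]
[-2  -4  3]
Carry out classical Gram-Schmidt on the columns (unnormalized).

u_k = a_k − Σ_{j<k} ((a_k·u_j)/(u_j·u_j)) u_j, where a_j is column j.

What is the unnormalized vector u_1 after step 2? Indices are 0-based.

u_1 = (-8/3, 2/3, -10/3)

Step 1: u_0 = a_0 = (2, -2, -2).
Step 2: u_1 = a_1 − (1/3)·u_0 = (-8/3, 2/3, -10/3).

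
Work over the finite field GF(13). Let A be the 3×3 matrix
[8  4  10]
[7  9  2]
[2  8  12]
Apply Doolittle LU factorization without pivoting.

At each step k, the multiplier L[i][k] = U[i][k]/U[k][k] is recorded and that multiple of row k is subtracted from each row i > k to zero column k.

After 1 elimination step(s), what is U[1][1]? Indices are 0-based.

k=0: U[0][0]=8
  eliminate (1,0): mult=9, new row 1: (0, 12, 3); set L[1][0]=9
  eliminate (2,0): mult=10, new row 2: (0, 7, 3); set L[2][0]=10

U[1][1] = 12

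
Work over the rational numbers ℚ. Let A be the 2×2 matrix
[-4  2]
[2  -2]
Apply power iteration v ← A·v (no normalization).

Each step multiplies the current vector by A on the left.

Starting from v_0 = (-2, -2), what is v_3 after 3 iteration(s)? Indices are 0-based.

v_0 = (-2, -2).
v_1 = A·v_0 = (4, 0).
v_2 = A·v_1 = (-16, 8).
v_3 = A·v_2 = (80, -48).

v_3 = (80, -48)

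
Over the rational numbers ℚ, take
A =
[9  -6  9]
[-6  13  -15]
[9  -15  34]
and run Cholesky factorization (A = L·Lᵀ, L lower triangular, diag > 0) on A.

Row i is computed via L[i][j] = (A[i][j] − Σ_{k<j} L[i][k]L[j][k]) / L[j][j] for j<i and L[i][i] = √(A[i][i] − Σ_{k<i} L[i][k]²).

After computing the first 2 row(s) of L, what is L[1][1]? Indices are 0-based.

Step 1: L[0][0] = √(9) = 3.
  L[1][0] = (-6) / L[0][0] = -2.
Step 2: L[1][1] = √(9) = 3.

L[1][1] = 3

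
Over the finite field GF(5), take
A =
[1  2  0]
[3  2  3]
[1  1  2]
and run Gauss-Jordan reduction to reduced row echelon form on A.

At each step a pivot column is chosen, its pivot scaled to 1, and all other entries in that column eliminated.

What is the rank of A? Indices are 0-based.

rank = 2

pivot(0,0)=1: scale R0 → (1, 2, 0)
  clear (1,0): R1 −= (3)R0 → (0, 1, 3)
  clear (2,0): R2 −= (1)R0 → (0, 4, 2)
pivot(1,1)=1: scale R1 → (0, 1, 3)
  clear (0,1): R0 −= (2)R1 → (1, 0, 4)
  clear (2,1): R2 −= (4)R1 → (0, 0, 0)
col 2: no nonzero at/below row 2; advance.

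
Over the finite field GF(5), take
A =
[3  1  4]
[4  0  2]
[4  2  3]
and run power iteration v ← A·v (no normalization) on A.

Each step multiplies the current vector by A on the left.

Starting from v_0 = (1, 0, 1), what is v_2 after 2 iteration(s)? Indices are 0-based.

v_2 = (0, 2, 1)

v_0 = (1, 0, 1).
v_1 = A·v_0 = (2, 1, 2).
v_2 = A·v_1 = (0, 2, 1).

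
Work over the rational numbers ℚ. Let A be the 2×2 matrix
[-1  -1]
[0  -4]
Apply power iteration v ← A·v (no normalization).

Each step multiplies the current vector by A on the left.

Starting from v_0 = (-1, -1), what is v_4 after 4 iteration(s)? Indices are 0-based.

v_4 = (-86, -256)

v_0 = (-1, -1).
v_1 = A·v_0 = (2, 4).
v_2 = A·v_1 = (-6, -16).
v_3 = A·v_2 = (22, 64).
v_4 = A·v_3 = (-86, -256).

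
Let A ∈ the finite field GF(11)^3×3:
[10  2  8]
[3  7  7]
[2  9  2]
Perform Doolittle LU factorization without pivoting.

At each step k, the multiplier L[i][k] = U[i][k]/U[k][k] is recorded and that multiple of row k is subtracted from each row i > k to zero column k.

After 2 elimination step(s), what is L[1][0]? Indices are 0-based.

L[1][0] = 8

k=0: U[0][0]=10
  eliminate (1,0): mult=8, new row 1: (0, 2, 9); set L[1][0]=8
  eliminate (2,0): mult=9, new row 2: (0, 2, 7); set L[2][0]=9
k=1: U[1][1]=2
  eliminate (2,1): mult=1, new row 2: (0, 0, 9); set L[2][1]=1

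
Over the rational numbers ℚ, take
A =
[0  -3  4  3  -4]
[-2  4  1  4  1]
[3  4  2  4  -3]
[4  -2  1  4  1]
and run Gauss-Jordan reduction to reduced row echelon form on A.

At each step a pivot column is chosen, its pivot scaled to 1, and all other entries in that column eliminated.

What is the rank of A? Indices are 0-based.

rank = 4

step 1: exchange rows 0,1
step 1: normalize row 0 (÷-2) = (1, -2, -1/2, -2, -1/2)
  row 2: subtract 3×row0 = (0, 10, 7/2, 10, -3/2)
  row 3: subtract 4×row0 = (0, 6, 3, 12, 3)
step 2: normalize row 1 (÷-3) = (0, 1, -4/3, -1, 4/3)
  row 0: subtract -2×row1 = (1, 0, -19/6, -4, 13/6)
  row 2: subtract 10×row1 = (0, 0, 101/6, 20, -89/6)
  row 3: subtract 6×row1 = (0, 0, 11, 18, -5)
step 3: normalize row 2 (÷101/6) = (0, 0, 1, 120/101, -89/101)
  row 0: subtract -19/6×row2 = (1, 0, 0, -24/101, -63/101)
  row 1: subtract -4/3×row2 = (0, 1, 0, 59/101, 16/101)
  row 3: subtract 11×row2 = (0, 0, 0, 498/101, 474/101)
step 4: normalize row 3 (÷498/101) = (0, 0, 0, 1, 79/83)
  row 0: subtract -24/101×row3 = (1, 0, 0, 0, -33/83)
  row 1: subtract 59/101×row3 = (0, 1, 0, 0, -33/83)
  row 2: subtract 120/101×row3 = (0, 0, 1, 0, -167/83)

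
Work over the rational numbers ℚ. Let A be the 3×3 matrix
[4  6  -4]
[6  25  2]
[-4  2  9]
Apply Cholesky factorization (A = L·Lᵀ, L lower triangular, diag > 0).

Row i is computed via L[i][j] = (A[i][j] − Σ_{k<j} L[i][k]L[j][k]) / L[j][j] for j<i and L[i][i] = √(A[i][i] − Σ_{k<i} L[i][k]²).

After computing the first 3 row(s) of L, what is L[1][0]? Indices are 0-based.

L[1][0] = 3

Step 1: L[0][0] = √(4) = 2.
  L[1][0] = (6) / L[0][0] = 3.
Step 2: L[1][1] = √(16) = 4.
  L[2][0] = (-4) / L[0][0] = -2.
  L[2][1] = (8) / L[1][1] = 2.
Step 3: L[2][2] = √(1) = 1.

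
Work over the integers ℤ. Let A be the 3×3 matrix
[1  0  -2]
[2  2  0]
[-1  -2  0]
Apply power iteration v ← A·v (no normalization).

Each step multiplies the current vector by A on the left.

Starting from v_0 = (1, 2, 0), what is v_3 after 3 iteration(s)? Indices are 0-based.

v_3 = (37, 50, -39)

v_0 = (1, 2, 0).
v_1 = A·v_0 = (1, 6, -5).
v_2 = A·v_1 = (11, 14, -13).
v_3 = A·v_2 = (37, 50, -39).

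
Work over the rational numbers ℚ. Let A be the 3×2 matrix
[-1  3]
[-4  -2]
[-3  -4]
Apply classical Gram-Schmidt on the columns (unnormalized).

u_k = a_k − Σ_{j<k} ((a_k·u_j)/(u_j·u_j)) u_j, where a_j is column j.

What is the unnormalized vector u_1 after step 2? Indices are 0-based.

u_1 = (95/26, 8/13, -53/26)

Step 1: u_0 = a_0 = (-1, -4, -3).
Step 2: u_1 = a_1 − (17/26)·u_0 = (95/26, 8/13, -53/26).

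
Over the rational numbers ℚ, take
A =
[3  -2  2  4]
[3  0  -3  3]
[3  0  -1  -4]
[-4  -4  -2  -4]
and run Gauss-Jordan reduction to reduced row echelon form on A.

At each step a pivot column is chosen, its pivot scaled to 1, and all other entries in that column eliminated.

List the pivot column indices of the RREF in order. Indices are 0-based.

pivot columns: 0, 1, 2, 3

pivot(0,0)=3: scale R0 → (1, -2/3, 2/3, 4/3)
  clear (1,0): R1 −= (3)R0 → (0, 2, -5, -1)
  clear (2,0): R2 −= (3)R0 → (0, 2, -3, -8)
  clear (3,0): R3 −= (-4)R0 → (0, -20/3, 2/3, 4/3)
pivot(1,1)=2: scale R1 → (0, 1, -5/2, -1/2)
  clear (0,1): R0 −= (-2/3)R1 → (1, 0, -1, 1)
  clear (2,1): R2 −= (2)R1 → (0, 0, 2, -7)
  clear (3,1): R3 −= (-20/3)R1 → (0, 0, -16, -2)
pivot(2,2)=2: scale R2 → (0, 0, 1, -7/2)
  clear (0,2): R0 −= (-1)R2 → (1, 0, 0, -5/2)
  clear (1,2): R1 −= (-5/2)R2 → (0, 1, 0, -37/4)
  clear (3,2): R3 −= (-16)R2 → (0, 0, 0, -58)
pivot(3,3)=-58: scale R3 → (0, 0, 0, 1)
  clear (0,3): R0 −= (-5/2)R3 → (1, 0, 0, 0)
  clear (1,3): R1 −= (-37/4)R3 → (0, 1, 0, 0)
  clear (2,3): R2 −= (-7/2)R3 → (0, 0, 1, 0)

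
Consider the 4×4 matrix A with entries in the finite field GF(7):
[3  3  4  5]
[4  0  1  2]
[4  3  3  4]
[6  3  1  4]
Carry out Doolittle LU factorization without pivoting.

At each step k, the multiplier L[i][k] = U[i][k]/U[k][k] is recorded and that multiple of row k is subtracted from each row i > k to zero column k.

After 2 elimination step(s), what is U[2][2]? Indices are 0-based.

Step 1: pivot at (0,0) is 3.
  row1 ← row1 − (6)·row0  ⇒  L[1][0]=6, U row1=(0, 3, 5, 0)
  row2 ← row2 − (6)·row0  ⇒  L[2][0]=6, U row2=(0, 6, 0, 2)
  row3 ← row3 − (2)·row0  ⇒  L[3][0]=2, U row3=(0, 4, 0, 1)
Step 2: pivot at (1,1) is 3.
  row2 ← row2 − (2)·row1  ⇒  L[2][1]=2, U row2=(0, 0, 4, 2)
  row3 ← row3 − (6)·row1  ⇒  L[3][1]=6, U row3=(0, 0, 5, 1)

U[2][2] = 4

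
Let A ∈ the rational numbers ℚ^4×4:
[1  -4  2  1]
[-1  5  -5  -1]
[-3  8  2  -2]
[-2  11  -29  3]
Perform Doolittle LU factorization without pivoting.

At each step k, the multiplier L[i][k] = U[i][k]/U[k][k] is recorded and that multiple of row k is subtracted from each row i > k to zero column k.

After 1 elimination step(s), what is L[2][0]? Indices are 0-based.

L[2][0] = -3

k=0: U[0][0]=1
  eliminate (1,0): mult=-1, new row 1: (0, 1, -3, 0); set L[1][0]=-1
  eliminate (2,0): mult=-3, new row 2: (0, -4, 8, 1); set L[2][0]=-3
  eliminate (3,0): mult=-2, new row 3: (0, 3, -25, 5); set L[3][0]=-2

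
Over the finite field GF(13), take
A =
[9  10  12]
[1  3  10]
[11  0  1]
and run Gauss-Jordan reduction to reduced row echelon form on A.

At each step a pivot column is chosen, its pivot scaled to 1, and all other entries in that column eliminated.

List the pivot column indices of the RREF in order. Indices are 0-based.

pivot columns: 0, 1, 2

[1] R0 /= 9  ⇒  (1, 4, 10)
     R1 -= 1·R0  ⇒  (0, 12, 0)
     R2 -= 11·R0  ⇒  (0, 8, 8)
[2] R1 /= 12  ⇒  (0, 1, 0)
     R0 -= 4·R1  ⇒  (1, 0, 10)
     R2 -= 8·R1  ⇒  (0, 0, 8)
[3] R2 /= 8  ⇒  (0, 0, 1)
     R0 -= 10·R2  ⇒  (1, 0, 0)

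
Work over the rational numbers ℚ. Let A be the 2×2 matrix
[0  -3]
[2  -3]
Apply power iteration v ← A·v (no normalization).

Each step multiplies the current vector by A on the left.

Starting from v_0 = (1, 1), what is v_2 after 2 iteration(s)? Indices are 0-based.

v_0 = (1, 1).
v_1 = A·v_0 = (-3, -1).
v_2 = A·v_1 = (3, -3).

v_2 = (3, -3)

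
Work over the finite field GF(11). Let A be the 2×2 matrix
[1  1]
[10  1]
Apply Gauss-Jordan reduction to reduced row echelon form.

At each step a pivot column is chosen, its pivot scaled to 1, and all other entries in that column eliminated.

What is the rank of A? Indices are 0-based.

rank = 2

pivot(0,0)=1: scale R0 → (1, 1)
  clear (1,0): R1 −= (10)R0 → (0, 2)
pivot(1,1)=2: scale R1 → (0, 1)
  clear (0,1): R0 −= (1)R1 → (1, 0)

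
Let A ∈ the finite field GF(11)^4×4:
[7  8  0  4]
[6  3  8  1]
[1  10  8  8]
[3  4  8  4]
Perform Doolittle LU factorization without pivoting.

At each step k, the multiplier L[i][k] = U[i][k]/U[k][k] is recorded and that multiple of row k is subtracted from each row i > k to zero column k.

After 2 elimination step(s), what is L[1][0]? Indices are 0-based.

L[1][0] = 4

[col 0] pivot 7
  R1 -= 4*R0 → (0, 4, 8, 7)  (L[1][0] := 4)
  R2 -= 8*R0 → (0, 1, 8, 9)  (L[2][0] := 8)
  R3 -= 2*R0 → (0, 10, 8, 7)  (L[3][0] := 2)
[col 1] pivot 4
  R2 -= 3*R1 → (0, 0, 6, 10)  (L[2][1] := 3)
  R3 -= 8*R1 → (0, 0, 10, 6)  (L[3][1] := 8)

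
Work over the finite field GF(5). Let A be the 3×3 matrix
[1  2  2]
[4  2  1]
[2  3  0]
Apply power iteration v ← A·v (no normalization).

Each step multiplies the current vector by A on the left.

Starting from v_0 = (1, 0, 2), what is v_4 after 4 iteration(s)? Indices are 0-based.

v_0 = (1, 0, 2).
v_1 = A·v_0 = (0, 1, 2).
v_2 = A·v_1 = (1, 4, 3).
v_3 = A·v_2 = (0, 0, 4).
v_4 = A·v_3 = (3, 4, 0).

v_4 = (3, 4, 0)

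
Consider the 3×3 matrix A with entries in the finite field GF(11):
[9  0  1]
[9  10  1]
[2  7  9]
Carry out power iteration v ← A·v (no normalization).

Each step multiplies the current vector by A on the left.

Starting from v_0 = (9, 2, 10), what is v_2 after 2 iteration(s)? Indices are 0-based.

v_2 = (6, 5, 0)

v_0 = (9, 2, 10).
v_1 = A·v_0 = (3, 1, 1).
v_2 = A·v_1 = (6, 5, 0).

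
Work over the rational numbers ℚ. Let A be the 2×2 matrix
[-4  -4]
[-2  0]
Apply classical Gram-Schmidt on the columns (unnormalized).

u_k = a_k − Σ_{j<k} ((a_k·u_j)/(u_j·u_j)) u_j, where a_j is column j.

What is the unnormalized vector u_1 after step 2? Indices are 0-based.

u_1 = (-4/5, 8/5)

Step 1: u_0 = a_0 = (-4, -2).
Step 2: u_1 = a_1 − (4/5)·u_0 = (-4/5, 8/5).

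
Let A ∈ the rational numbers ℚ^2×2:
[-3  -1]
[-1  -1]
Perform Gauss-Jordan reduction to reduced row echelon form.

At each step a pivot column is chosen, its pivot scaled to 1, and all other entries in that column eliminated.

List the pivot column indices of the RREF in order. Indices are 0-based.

pivot(0,0)=-3: scale R0 → (1, 1/3)
  clear (1,0): R1 −= (-1)R0 → (0, -2/3)
pivot(1,1)=-2/3: scale R1 → (0, 1)
  clear (0,1): R0 −= (1/3)R1 → (1, 0)

pivot columns: 0, 1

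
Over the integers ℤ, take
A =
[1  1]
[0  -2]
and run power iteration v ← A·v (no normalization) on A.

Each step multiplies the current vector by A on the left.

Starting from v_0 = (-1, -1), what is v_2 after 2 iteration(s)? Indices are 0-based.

v_0 = (-1, -1).
v_1 = A·v_0 = (-2, 2).
v_2 = A·v_1 = (0, -4).

v_2 = (0, -4)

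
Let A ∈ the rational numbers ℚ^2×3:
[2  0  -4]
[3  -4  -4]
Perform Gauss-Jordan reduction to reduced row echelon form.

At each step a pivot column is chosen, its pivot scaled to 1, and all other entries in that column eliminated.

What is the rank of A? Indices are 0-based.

pivot(0,0)=2: scale R0 → (1, 0, -2)
  clear (1,0): R1 −= (3)R0 → (0, -4, 2)
pivot(1,1)=-4: scale R1 → (0, 1, -1/2)

rank = 2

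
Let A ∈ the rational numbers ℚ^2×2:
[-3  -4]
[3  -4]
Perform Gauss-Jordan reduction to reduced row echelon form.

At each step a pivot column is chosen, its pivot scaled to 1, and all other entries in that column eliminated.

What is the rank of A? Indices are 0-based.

rank = 2

pivot(0,0)=-3: scale R0 → (1, 4/3)
  clear (1,0): R1 −= (3)R0 → (0, -8)
pivot(1,1)=-8: scale R1 → (0, 1)
  clear (0,1): R0 −= (4/3)R1 → (1, 0)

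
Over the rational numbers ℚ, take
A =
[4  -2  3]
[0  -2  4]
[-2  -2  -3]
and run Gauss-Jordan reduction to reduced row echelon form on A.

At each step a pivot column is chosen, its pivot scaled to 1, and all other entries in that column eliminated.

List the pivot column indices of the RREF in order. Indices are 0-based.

pivot columns: 0, 1, 2

pivot(0,0)=4: scale R0 → (1, -1/2, 3/4)
  clear (2,0): R2 −= (-2)R0 → (0, -3, -3/2)
pivot(1,1)=-2: scale R1 → (0, 1, -2)
  clear (0,1): R0 −= (-1/2)R1 → (1, 0, -1/4)
  clear (2,1): R2 −= (-3)R1 → (0, 0, -15/2)
pivot(2,2)=-15/2: scale R2 → (0, 0, 1)
  clear (0,2): R0 −= (-1/4)R2 → (1, 0, 0)
  clear (1,2): R1 −= (-2)R2 → (0, 1, 0)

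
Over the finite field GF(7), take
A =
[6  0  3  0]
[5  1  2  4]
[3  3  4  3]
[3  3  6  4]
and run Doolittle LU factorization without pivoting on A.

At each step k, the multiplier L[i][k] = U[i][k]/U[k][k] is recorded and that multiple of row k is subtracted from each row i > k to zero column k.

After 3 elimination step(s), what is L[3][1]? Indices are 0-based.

L[3][1] = 3

k=0: U[0][0]=6
  eliminate (1,0): mult=2, new row 1: (0, 1, 3, 4); set L[1][0]=2
  eliminate (2,0): mult=4, new row 2: (0, 3, 6, 3); set L[2][0]=4
  eliminate (3,0): mult=4, new row 3: (0, 3, 1, 4); set L[3][0]=4
k=1: U[1][1]=1
  eliminate (2,1): mult=3, new row 2: (0, 0, 4, 5); set L[2][1]=3
  eliminate (3,1): mult=3, new row 3: (0, 0, 6, 6); set L[3][1]=3
k=2: U[2][2]=4
  eliminate (3,2): mult=5, new row 3: (0, 0, 0, 2); set L[3][2]=5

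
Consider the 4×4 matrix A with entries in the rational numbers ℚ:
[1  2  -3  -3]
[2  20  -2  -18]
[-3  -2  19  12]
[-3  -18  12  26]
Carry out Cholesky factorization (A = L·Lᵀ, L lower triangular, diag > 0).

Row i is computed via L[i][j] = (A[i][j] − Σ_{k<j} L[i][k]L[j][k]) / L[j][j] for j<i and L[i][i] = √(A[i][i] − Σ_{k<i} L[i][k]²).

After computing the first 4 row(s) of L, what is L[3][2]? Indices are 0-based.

Step 1: L[0][0] = √(1) = 1.
  L[1][0] = (2) / L[0][0] = 2.
Step 2: L[1][1] = √(16) = 4.
  L[2][0] = (-3) / L[0][0] = -3.
  L[2][1] = (4) / L[1][1] = 1.
Step 3: L[2][2] = √(9) = 3.
  L[3][0] = (-3) / L[0][0] = -3.
  L[3][1] = (-12) / L[1][1] = -3.
  L[3][2] = (6) / L[2][2] = 2.
Step 4: L[3][3] = √(4) = 2.

L[3][2] = 2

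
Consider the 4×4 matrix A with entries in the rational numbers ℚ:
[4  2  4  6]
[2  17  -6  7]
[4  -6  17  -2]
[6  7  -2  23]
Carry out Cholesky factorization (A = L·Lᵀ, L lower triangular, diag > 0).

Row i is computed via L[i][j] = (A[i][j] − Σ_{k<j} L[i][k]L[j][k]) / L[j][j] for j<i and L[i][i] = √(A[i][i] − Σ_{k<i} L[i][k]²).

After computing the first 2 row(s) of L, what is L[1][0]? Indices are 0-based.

Step 1: L[0][0] = √(4) = 2.
  L[1][0] = (2) / L[0][0] = 1.
Step 2: L[1][1] = √(16) = 4.

L[1][0] = 1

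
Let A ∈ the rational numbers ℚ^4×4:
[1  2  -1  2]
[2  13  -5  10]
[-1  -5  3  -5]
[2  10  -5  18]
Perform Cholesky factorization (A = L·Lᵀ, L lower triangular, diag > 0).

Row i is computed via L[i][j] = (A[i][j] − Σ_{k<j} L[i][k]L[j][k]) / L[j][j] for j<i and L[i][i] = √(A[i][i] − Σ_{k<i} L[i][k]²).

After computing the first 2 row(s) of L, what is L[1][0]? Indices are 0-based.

Step 1: L[0][0] = √(1) = 1.
  L[1][0] = (2) / L[0][0] = 2.
Step 2: L[1][1] = √(9) = 3.

L[1][0] = 2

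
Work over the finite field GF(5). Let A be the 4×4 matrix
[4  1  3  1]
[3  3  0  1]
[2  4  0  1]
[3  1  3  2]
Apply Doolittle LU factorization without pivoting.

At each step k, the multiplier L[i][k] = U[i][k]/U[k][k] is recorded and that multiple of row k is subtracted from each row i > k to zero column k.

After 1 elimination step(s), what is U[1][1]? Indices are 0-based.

Step 1: pivot at (0,0) is 4.
  row1 ← row1 − (2)·row0  ⇒  L[1][0]=2, U row1=(0, 1, 4, 4)
  row2 ← row2 − (3)·row0  ⇒  L[2][0]=3, U row2=(0, 1, 1, 3)
  row3 ← row3 − (2)·row0  ⇒  L[3][0]=2, U row3=(0, 4, 2, 0)

U[1][1] = 1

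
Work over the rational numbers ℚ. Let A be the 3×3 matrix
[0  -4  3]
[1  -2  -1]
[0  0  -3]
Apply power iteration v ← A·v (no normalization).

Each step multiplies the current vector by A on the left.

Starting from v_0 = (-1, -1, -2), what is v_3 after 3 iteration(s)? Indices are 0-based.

v_0 = (-1, -1, -2).
v_1 = A·v_0 = (-2, 3, 6).
v_2 = A·v_1 = (6, -14, -18).
v_3 = A·v_2 = (2, 52, 54).

v_3 = (2, 52, 54)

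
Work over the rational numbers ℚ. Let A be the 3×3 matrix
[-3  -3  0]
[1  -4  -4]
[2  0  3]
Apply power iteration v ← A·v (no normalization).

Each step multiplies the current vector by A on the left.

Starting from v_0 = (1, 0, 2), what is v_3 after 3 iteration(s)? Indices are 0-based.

v_0 = (1, 0, 2).
v_1 = A·v_0 = (-3, -7, 8).
v_2 = A·v_1 = (30, -7, 18).
v_3 = A·v_2 = (-69, -14, 114).

v_3 = (-69, -14, 114)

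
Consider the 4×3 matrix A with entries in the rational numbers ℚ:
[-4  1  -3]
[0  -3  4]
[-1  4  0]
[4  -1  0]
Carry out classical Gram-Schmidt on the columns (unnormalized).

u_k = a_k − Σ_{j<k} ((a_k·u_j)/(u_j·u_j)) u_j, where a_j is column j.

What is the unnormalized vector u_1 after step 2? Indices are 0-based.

u_1 = (-5/11, -3, 40/11, 5/11)

Step 1: u_0 = a_0 = (-4, 0, -1, 4).
Step 2: u_1 = a_1 − (-4/11)·u_0 = (-5/11, -3, 40/11, 5/11).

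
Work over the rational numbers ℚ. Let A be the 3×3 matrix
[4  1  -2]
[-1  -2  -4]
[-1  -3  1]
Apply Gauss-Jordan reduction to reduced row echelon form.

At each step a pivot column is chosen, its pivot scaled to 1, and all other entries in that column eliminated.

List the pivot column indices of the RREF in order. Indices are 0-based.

step 1: normalize row 0 (÷4) = (1, 1/4, -1/2)
  row 1: subtract -1×row0 = (0, -7/4, -9/2)
  row 2: subtract -1×row0 = (0, -11/4, 1/2)
step 2: normalize row 1 (÷-7/4) = (0, 1, 18/7)
  row 0: subtract 1/4×row1 = (1, 0, -8/7)
  row 2: subtract -11/4×row1 = (0, 0, 53/7)
step 3: normalize row 2 (÷53/7) = (0, 0, 1)
  row 0: subtract -8/7×row2 = (1, 0, 0)
  row 1: subtract 18/7×row2 = (0, 1, 0)

pivot columns: 0, 1, 2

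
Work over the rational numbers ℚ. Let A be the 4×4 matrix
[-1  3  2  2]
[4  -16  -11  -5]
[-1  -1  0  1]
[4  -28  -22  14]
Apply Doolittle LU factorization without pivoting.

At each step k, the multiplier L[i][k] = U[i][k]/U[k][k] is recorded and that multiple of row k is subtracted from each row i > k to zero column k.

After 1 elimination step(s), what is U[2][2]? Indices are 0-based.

U[2][2] = -2

k=0: U[0][0]=-1
  eliminate (1,0): mult=-4, new row 1: (0, -4, -3, 3); set L[1][0]=-4
  eliminate (2,0): mult=1, new row 2: (0, -4, -2, -1); set L[2][0]=1
  eliminate (3,0): mult=-4, new row 3: (0, -16, -14, 22); set L[3][0]=-4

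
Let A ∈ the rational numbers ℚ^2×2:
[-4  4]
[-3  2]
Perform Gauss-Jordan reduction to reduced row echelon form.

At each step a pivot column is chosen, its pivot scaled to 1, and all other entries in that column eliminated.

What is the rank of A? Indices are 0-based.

step 1: normalize row 0 (÷-4) = (1, -1)
  row 1: subtract -3×row0 = (0, -1)
step 2: normalize row 1 (÷-1) = (0, 1)
  row 0: subtract -1×row1 = (1, 0)

rank = 2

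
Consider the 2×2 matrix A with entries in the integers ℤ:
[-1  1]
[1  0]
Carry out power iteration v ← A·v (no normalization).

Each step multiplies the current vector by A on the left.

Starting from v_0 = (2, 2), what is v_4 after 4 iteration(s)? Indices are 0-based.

v_0 = (2, 2).
v_1 = A·v_0 = (0, 2).
v_2 = A·v_1 = (2, 0).
v_3 = A·v_2 = (-2, 2).
v_4 = A·v_3 = (4, -2).

v_4 = (4, -2)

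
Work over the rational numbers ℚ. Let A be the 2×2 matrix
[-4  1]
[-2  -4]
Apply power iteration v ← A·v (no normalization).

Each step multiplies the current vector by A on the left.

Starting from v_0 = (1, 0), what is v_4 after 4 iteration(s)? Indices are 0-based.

v_0 = (1, 0).
v_1 = A·v_0 = (-4, -2).
v_2 = A·v_1 = (14, 16).
v_3 = A·v_2 = (-40, -92).
v_4 = A·v_3 = (68, 448).

v_4 = (68, 448)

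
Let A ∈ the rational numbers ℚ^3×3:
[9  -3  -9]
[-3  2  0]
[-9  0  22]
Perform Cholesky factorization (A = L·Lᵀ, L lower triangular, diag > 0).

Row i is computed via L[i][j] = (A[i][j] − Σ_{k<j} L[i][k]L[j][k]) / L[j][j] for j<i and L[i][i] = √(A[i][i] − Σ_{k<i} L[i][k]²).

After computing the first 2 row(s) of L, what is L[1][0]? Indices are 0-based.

L[1][0] = -1

Step 1: L[0][0] = √(9) = 3.
  L[1][0] = (-3) / L[0][0] = -1.
Step 2: L[1][1] = √(1) = 1.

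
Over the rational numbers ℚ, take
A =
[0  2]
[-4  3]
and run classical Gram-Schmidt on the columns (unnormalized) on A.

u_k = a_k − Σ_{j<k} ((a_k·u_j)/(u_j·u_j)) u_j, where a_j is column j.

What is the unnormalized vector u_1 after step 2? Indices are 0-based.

Step 1: u_0 = a_0 = (0, -4).
Step 2: u_1 = a_1 − (-3/4)·u_0 = (2, 0).

u_1 = (2, 0)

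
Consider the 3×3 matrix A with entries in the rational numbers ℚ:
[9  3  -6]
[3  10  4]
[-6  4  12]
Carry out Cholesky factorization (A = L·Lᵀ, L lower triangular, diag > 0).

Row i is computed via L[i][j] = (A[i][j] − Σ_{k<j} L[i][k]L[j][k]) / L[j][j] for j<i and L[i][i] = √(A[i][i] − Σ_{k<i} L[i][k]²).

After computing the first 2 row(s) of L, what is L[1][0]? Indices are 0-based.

L[1][0] = 1

Step 1: L[0][0] = √(9) = 3.
  L[1][0] = (3) / L[0][0] = 1.
Step 2: L[1][1] = √(9) = 3.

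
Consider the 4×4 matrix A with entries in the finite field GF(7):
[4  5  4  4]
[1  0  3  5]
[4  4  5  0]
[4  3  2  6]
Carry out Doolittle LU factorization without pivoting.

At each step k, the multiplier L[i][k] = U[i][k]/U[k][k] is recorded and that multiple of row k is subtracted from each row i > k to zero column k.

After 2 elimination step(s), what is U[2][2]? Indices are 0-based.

k=0: U[0][0]=4
  eliminate (1,0): mult=2, new row 1: (0, 4, 2, 4); set L[1][0]=2
  eliminate (2,0): mult=1, new row 2: (0, 6, 1, 3); set L[2][0]=1
  eliminate (3,0): mult=1, new row 3: (0, 5, 5, 2); set L[3][0]=1
k=1: U[1][1]=4
  eliminate (2,1): mult=5, new row 2: (0, 0, 5, 4); set L[2][1]=5
  eliminate (3,1): mult=3, new row 3: (0, 0, 6, 4); set L[3][1]=3

U[2][2] = 5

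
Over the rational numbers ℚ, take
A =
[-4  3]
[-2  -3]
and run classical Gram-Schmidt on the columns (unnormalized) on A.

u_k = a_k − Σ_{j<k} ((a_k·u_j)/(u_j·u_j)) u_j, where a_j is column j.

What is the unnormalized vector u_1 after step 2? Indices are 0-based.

u_1 = (9/5, -18/5)

Step 1: u_0 = a_0 = (-4, -2).
Step 2: u_1 = a_1 − (-3/10)·u_0 = (9/5, -18/5).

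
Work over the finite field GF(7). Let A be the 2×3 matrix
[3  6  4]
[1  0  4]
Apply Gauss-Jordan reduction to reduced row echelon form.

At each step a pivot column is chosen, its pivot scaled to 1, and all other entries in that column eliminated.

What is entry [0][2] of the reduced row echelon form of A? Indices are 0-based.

pivot(0,0)=3: scale R0 → (1, 2, 6)
  clear (1,0): R1 −= (1)R0 → (0, 5, 5)
pivot(1,1)=5: scale R1 → (0, 1, 1)
  clear (0,1): R0 −= (2)R1 → (1, 0, 4)

M[0][2] = 4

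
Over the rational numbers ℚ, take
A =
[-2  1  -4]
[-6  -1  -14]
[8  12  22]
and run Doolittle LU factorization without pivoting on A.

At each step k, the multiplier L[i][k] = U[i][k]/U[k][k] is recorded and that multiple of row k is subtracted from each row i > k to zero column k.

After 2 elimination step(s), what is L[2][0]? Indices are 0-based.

[col 0] pivot -2
  R1 -= 3*R0 → (0, -4, -2)  (L[1][0] := 3)
  R2 -= -4*R0 → (0, 16, 6)  (L[2][0] := -4)
[col 1] pivot -4
  R2 -= -4*R1 → (0, 0, -2)  (L[2][1] := -4)

L[2][0] = -4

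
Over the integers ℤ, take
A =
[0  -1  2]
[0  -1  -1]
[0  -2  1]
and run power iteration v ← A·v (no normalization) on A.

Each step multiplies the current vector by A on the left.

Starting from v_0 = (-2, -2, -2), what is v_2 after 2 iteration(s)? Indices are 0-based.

v_2 = (0, -6, -6)

v_0 = (-2, -2, -2).
v_1 = A·v_0 = (-2, 4, 2).
v_2 = A·v_1 = (0, -6, -6).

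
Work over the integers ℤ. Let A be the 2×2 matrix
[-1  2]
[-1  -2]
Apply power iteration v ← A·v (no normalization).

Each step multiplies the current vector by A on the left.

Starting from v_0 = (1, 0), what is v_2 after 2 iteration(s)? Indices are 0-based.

v_2 = (-1, 3)

v_0 = (1, 0).
v_1 = A·v_0 = (-1, -1).
v_2 = A·v_1 = (-1, 3).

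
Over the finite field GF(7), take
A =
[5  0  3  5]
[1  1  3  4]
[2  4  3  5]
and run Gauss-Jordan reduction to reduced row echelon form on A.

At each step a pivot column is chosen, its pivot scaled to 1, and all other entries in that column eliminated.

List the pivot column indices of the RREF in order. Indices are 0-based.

[1] R0 /= 5  ⇒  (1, 0, 2, 1)
     R1 -= 1·R0  ⇒  (0, 1, 1, 3)
     R2 -= 2·R0  ⇒  (0, 4, 6, 3)
[2] R1 /= 1  ⇒  (0, 1, 1, 3)
     R2 -= 4·R1  ⇒  (0, 0, 2, 5)
[3] R2 /= 2  ⇒  (0, 0, 1, 6)
     R0 -= 2·R2  ⇒  (1, 0, 0, 3)
     R1 -= 1·R2  ⇒  (0, 1, 0, 4)

pivot columns: 0, 1, 2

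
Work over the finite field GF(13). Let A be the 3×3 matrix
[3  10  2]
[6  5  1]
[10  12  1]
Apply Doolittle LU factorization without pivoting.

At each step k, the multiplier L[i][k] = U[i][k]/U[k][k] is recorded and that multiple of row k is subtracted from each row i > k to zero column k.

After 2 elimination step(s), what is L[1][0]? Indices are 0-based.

L[1][0] = 2

k=0: U[0][0]=3
  eliminate (1,0): mult=2, new row 1: (0, 11, 10); set L[1][0]=2
  eliminate (2,0): mult=12, new row 2: (0, 9, 3); set L[2][0]=12
k=1: U[1][1]=11
  eliminate (2,1): mult=2, new row 2: (0, 0, 9); set L[2][1]=2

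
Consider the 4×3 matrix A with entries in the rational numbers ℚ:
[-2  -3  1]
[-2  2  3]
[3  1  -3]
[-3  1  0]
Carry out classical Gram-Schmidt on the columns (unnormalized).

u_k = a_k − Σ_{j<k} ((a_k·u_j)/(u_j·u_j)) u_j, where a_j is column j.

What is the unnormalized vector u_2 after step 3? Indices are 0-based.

u_2 = (-11/193, 290/193, -427/386, -799/386)

Step 1: u_0 = a_0 = (-2, -2, 3, -3).
Step 2: u_1 = a_1 − (1/13)·u_0 = (-37/13, 28/13, 10/13, 16/13).
Step 3: u_2 = a_2 − (-17/26)·u_0 − (17/193)·u_1 = (-11/193, 290/193, -427/386, -799/386).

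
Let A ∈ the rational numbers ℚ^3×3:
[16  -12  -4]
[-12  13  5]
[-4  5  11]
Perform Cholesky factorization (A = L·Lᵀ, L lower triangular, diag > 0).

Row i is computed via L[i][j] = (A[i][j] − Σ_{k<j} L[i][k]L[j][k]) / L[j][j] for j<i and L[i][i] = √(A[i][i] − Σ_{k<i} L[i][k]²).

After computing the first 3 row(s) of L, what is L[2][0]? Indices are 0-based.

Step 1: L[0][0] = √(16) = 4.
  L[1][0] = (-12) / L[0][0] = -3.
Step 2: L[1][1] = √(4) = 2.
  L[2][0] = (-4) / L[0][0] = -1.
  L[2][1] = (2) / L[1][1] = 1.
Step 3: L[2][2] = √(9) = 3.

L[2][0] = -1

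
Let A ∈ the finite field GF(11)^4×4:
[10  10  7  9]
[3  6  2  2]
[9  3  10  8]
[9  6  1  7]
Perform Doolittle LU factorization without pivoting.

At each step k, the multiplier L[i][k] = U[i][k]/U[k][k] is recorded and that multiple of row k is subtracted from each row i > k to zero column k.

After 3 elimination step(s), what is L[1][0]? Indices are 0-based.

L[1][0] = 8

k=0: U[0][0]=10
  eliminate (1,0): mult=8, new row 1: (0, 3, 1, 7); set L[1][0]=8
  eliminate (2,0): mult=2, new row 2: (0, 5, 7, 1); set L[2][0]=2
  eliminate (3,0): mult=2, new row 3: (0, 8, 9, 0); set L[3][0]=2
k=1: U[1][1]=3
  eliminate (2,1): mult=9, new row 2: (0, 0, 9, 4); set L[2][1]=9
  eliminate (3,1): mult=10, new row 3: (0, 0, 10, 7); set L[3][1]=10
k=2: U[2][2]=9
  eliminate (3,2): mult=6, new row 3: (0, 0, 0, 5); set L[3][2]=6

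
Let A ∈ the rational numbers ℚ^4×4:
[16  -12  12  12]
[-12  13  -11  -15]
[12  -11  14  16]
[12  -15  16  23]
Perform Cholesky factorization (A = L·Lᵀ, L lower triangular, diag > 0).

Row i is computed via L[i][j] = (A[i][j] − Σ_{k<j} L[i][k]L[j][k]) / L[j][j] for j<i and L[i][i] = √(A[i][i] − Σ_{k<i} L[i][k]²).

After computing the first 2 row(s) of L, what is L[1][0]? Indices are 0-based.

L[1][0] = -3

Step 1: L[0][0] = √(16) = 4.
  L[1][0] = (-12) / L[0][0] = -3.
Step 2: L[1][1] = √(4) = 2.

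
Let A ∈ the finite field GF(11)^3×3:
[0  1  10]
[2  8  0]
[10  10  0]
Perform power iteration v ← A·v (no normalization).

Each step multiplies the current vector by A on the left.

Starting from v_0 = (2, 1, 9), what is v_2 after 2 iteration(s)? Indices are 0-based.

v_2 = (4, 3, 7)

v_0 = (2, 1, 9).
v_1 = A·v_0 = (3, 1, 8).
v_2 = A·v_1 = (4, 3, 7).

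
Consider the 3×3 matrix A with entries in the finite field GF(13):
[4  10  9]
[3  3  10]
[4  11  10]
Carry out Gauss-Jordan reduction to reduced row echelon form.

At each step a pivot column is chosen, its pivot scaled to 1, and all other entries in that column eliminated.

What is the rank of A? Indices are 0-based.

rank = 3

step 1: normalize row 0 (÷4) = (1, 9, 12)
  row 1: subtract 3×row0 = (0, 2, 0)
  row 2: subtract 4×row0 = (0, 1, 1)
step 2: normalize row 1 (÷2) = (0, 1, 0)
  row 0: subtract 9×row1 = (1, 0, 12)
  row 2: subtract 1×row1 = (0, 0, 1)
step 3: normalize row 2 (÷1) = (0, 0, 1)
  row 0: subtract 12×row2 = (1, 0, 0)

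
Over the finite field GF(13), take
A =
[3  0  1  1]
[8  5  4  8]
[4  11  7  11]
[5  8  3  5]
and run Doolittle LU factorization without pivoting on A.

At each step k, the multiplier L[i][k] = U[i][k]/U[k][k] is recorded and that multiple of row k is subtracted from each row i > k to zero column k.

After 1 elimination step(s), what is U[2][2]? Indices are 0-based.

Step 1: pivot at (0,0) is 3.
  row1 ← row1 − (7)·row0  ⇒  L[1][0]=7, U row1=(0, 5, 10, 1)
  row2 ← row2 − (10)·row0  ⇒  L[2][0]=10, U row2=(0, 11, 10, 1)
  row3 ← row3 − (6)·row0  ⇒  L[3][0]=6, U row3=(0, 8, 10, 12)

U[2][2] = 10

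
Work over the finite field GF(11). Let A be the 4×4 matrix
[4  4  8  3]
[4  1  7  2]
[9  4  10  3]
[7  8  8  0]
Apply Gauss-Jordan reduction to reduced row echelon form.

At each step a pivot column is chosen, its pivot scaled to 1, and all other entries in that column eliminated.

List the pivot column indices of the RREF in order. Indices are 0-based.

pivot columns: 0, 1, 2, 3

step 1: normalize row 0 (÷4) = (1, 1, 2, 9)
  row 1: subtract 4×row0 = (0, 8, 10, 10)
  row 2: subtract 9×row0 = (0, 6, 3, 10)
  row 3: subtract 7×row0 = (0, 1, 5, 3)
step 2: normalize row 1 (÷8) = (0, 1, 4, 4)
  row 0: subtract 1×row1 = (1, 0, 9, 5)
  row 2: subtract 6×row1 = (0, 0, 1, 8)
  row 3: subtract 1×row1 = (0, 0, 1, 10)
step 3: normalize row 2 (÷1) = (0, 0, 1, 8)
  row 0: subtract 9×row2 = (1, 0, 0, 10)
  row 1: subtract 4×row2 = (0, 1, 0, 5)
  row 3: subtract 1×row2 = (0, 0, 0, 2)
step 4: normalize row 3 (÷2) = (0, 0, 0, 1)
  row 0: subtract 10×row3 = (1, 0, 0, 0)
  row 1: subtract 5×row3 = (0, 1, 0, 0)
  row 2: subtract 8×row3 = (0, 0, 1, 0)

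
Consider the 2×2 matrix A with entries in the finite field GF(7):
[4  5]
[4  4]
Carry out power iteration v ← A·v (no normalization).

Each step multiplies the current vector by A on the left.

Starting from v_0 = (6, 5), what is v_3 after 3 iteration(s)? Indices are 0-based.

v_3 = (3, 2)

v_0 = (6, 5).
v_1 = A·v_0 = (0, 2).
v_2 = A·v_1 = (3, 1).
v_3 = A·v_2 = (3, 2).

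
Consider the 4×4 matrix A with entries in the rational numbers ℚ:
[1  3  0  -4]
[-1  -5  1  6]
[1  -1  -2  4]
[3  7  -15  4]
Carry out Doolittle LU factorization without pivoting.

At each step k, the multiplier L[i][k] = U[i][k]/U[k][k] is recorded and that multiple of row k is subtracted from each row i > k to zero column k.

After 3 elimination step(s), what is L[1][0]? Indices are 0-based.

L[1][0] = -1

k=0: U[0][0]=1
  eliminate (1,0): mult=-1, new row 1: (0, -2, 1, 2); set L[1][0]=-1
  eliminate (2,0): mult=1, new row 2: (0, -4, -2, 8); set L[2][0]=1
  eliminate (3,0): mult=3, new row 3: (0, -2, -15, 16); set L[3][0]=3
k=1: U[1][1]=-2
  eliminate (2,1): mult=2, new row 2: (0, 0, -4, 4); set L[2][1]=2
  eliminate (3,1): mult=1, new row 3: (0, 0, -16, 14); set L[3][1]=1
k=2: U[2][2]=-4
  eliminate (3,2): mult=4, new row 3: (0, 0, 0, -2); set L[3][2]=4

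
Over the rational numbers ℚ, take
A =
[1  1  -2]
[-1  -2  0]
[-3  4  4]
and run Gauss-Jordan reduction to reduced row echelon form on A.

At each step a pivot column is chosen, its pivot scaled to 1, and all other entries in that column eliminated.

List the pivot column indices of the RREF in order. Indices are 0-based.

pivot columns: 0, 1, 2

[1] R0 /= 1  ⇒  (1, 1, -2)
     R1 -= -1·R0  ⇒  (0, -1, -2)
     R2 -= -3·R0  ⇒  (0, 7, -2)
[2] R1 /= -1  ⇒  (0, 1, 2)
     R0 -= 1·R1  ⇒  (1, 0, -4)
     R2 -= 7·R1  ⇒  (0, 0, -16)
[3] R2 /= -16  ⇒  (0, 0, 1)
     R0 -= -4·R2  ⇒  (1, 0, 0)
     R1 -= 2·R2  ⇒  (0, 1, 0)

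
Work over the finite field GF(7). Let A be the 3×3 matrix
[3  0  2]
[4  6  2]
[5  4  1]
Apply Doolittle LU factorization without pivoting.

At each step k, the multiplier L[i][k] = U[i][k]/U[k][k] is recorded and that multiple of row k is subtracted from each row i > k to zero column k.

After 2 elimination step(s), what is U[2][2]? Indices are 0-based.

k=0: U[0][0]=3
  eliminate (1,0): mult=6, new row 1: (0, 6, 4); set L[1][0]=6
  eliminate (2,0): mult=4, new row 2: (0, 4, 0); set L[2][0]=4
k=1: U[1][1]=6
  eliminate (2,1): mult=3, new row 2: (0, 0, 2); set L[2][1]=3

U[2][2] = 2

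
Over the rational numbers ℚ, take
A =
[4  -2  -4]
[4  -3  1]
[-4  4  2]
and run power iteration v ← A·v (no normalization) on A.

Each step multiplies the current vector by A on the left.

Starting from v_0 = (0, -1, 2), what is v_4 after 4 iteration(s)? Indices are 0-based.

v_4 = (-1258, -943, 1172)

v_0 = (0, -1, 2).
v_1 = A·v_0 = (-6, 5, 0).
v_2 = A·v_1 = (-34, -39, 44).
v_3 = A·v_2 = (-234, 25, 68).
v_4 = A·v_3 = (-1258, -943, 1172).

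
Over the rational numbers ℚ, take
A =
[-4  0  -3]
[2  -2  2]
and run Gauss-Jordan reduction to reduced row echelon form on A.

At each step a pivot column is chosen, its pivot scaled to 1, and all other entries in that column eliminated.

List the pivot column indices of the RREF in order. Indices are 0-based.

pivot columns: 0, 1

step 1: normalize row 0 (÷-4) = (1, 0, 3/4)
  row 1: subtract 2×row0 = (0, -2, 1/2)
step 2: normalize row 1 (÷-2) = (0, 1, -1/4)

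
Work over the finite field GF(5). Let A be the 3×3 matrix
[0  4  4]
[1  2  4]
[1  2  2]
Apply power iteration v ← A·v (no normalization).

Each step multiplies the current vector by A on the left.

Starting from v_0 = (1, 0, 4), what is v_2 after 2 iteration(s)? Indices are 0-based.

v_0 = (1, 0, 4).
v_1 = A·v_0 = (1, 2, 4).
v_2 = A·v_1 = (4, 1, 3).

v_2 = (4, 1, 3)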